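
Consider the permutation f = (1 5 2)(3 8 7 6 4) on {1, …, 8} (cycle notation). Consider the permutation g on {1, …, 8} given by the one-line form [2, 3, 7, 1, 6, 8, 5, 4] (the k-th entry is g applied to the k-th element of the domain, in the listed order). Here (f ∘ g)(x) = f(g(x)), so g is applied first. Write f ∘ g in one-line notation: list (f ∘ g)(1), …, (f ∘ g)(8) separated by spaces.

(f ∘ g)(x) = f(g(x)). Computing each image: f(g(1)) = f(2) = 1, f(g(2)) = f(3) = 8, f(g(3)) = f(7) = 6, f(g(4)) = f(1) = 5, f(g(5)) = f(6) = 4, f(g(6)) = f(8) = 7, f(g(7)) = f(5) = 2, f(g(8)) = f(4) = 3.
Hence f ∘ g = [1 8 6 5 4 7 2 3].

1 8 6 5 4 7 2 3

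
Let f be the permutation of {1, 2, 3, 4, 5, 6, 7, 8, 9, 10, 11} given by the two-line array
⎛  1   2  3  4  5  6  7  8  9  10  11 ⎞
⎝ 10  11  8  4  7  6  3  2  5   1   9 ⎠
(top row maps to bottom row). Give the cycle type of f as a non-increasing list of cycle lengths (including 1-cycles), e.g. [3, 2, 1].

The disjoint cycles are (1 10)(2 11 9 5 7 3 8)(4)(6), with lengths 7, 2, 1, 1 in non-increasing order.

[7, 2, 1, 1]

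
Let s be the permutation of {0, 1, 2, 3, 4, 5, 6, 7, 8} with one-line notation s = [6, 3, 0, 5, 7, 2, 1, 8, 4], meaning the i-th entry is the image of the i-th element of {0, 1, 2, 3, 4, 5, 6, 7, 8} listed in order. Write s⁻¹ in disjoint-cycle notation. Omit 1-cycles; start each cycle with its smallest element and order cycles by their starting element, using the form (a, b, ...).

The cycle decomposition of s is (0, 6, 1, 3, 5, 2)(4, 7, 8).
Reversing each cycle (and rotating so the smallest element leads) gives s⁻¹ = (0, 2, 5, 3, 1, 6)(4, 8, 7).

(0, 2, 5, 3, 1, 6)(4, 8, 7)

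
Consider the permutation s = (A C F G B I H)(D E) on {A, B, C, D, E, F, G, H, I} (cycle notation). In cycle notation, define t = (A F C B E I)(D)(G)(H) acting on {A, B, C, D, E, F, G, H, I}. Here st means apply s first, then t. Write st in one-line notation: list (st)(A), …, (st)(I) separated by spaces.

(st)(x) = t(s(x)). Computing each image: t(s(A)) = t(C) = B, t(s(B)) = t(I) = A, t(s(C)) = t(F) = C, t(s(D)) = t(E) = I, t(s(E)) = t(D) = D, t(s(F)) = t(G) = G, t(s(G)) = t(B) = E, t(s(H)) = t(A) = F, t(s(I)) = t(H) = H.
Hence st = [B A C I D G E F H].

B A C I D G E F H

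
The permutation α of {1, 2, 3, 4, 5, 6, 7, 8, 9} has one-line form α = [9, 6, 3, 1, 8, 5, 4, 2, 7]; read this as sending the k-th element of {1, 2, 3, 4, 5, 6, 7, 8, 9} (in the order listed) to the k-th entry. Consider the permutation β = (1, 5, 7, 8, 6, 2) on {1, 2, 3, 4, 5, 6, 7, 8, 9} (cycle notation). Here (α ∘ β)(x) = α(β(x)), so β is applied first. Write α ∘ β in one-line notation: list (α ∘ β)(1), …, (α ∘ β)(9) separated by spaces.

8 9 3 1 4 6 2 5 7

(α ∘ β)(x) = α(β(x)). Computing each image: α(β(1)) = α(5) = 8, α(β(2)) = α(1) = 9, α(β(3)) = α(3) = 3, α(β(4)) = α(4) = 1, α(β(5)) = α(7) = 4, α(β(6)) = α(2) = 6, α(β(7)) = α(8) = 2, α(β(8)) = α(6) = 5, α(β(9)) = α(9) = 7.
Hence α ∘ β = [8 9 3 1 4 6 2 5 7].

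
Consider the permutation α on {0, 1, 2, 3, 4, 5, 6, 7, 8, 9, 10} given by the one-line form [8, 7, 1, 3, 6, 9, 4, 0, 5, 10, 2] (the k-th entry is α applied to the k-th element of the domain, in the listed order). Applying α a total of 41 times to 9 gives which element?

10

Tracing 9 → 10 → … returns to 9 after 8 steps, so 9 lies in an 8-cycle (0 8 5 9 10 2 1 7).
On an 8-cycle, α^8 is the identity, so α^41 = α^1 there (41 ≡ 1 mod 8).
Advancing 1 step from 9: 9 → 10.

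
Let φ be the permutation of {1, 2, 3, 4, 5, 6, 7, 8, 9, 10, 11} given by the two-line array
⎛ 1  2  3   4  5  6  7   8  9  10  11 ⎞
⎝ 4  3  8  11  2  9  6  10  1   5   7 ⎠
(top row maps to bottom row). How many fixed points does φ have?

0

No element satisfies φ(x) = x, so there are 0 fixed points.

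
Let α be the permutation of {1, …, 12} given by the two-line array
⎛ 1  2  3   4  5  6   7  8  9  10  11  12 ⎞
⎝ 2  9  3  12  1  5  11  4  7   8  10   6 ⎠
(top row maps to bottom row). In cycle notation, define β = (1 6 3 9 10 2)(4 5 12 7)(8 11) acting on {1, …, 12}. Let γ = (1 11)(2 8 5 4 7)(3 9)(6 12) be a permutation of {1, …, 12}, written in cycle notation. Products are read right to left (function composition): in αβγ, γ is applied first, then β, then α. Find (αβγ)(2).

10

Chase 2: γ(2) = 8; β(8) = 11; α(11) = 10. Hence (αβγ)(2) = 10.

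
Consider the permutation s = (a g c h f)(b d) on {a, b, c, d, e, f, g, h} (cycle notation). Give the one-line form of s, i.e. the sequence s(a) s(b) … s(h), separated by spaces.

Reading each image from the cycles: a→g, b→d, c→h, d→b, e→e, f→a, g→c, h→f.
Listing these in domain order gives g d h b e a c f.

g d h b e a c f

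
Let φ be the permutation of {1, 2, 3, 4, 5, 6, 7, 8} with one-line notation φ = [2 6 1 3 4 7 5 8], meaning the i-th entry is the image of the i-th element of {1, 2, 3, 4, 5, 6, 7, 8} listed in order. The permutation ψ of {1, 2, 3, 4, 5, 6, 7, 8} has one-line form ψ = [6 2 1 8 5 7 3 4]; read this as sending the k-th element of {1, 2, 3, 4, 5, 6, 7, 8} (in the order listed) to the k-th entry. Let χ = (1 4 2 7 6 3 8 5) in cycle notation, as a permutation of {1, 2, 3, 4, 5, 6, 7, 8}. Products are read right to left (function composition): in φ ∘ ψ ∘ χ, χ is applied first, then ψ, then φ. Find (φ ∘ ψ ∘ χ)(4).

6

Apply the permutations in order: χ(4) = 2, then ψ(2) = 2, then φ(2) = 6. So (φ ∘ ψ ∘ χ)(4) = 6.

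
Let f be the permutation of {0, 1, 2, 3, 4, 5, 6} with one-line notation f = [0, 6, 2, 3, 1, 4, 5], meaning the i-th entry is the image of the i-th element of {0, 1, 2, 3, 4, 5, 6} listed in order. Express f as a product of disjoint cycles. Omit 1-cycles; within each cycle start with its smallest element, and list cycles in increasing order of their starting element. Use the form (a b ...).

Iterating f from 1 gives 1 → 6 → 5 → 4 → 1; that is the 4-cycle (1 6 5 4).
Continuing from each remaining unvisited element yields (1 6 5 4).

(1 6 5 4)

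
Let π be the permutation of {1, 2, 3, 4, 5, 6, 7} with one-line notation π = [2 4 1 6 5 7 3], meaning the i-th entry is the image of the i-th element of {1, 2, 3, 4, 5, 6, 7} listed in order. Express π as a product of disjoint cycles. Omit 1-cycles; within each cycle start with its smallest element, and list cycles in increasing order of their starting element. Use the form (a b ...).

(1 2 4 6 7 3)

From 1: 1 → 2 → 4 → 6 → 7 → 3 → 1, closing the cycle (1 2 4 6 7 3).
Repeating from the next unused element and collecting all non-trivial cycles gives (1 2 4 6 7 3).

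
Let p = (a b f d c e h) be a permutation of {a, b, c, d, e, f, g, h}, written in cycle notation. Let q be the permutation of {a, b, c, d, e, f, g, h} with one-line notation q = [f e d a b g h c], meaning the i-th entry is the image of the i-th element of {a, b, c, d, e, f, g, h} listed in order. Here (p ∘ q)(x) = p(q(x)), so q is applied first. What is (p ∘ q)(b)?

q(b) = e, then p(e) = h; composing gives (p ∘ q)(b) = h.

h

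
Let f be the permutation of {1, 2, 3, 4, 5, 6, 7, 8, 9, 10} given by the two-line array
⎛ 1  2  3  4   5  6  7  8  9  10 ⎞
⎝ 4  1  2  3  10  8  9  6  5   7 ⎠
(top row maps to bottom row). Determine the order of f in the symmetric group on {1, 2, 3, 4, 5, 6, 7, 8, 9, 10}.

4

Decomposing into disjoint cycles gives cycle lengths 4, 4, 2.
The order of f is the least common multiple of its cycle lengths: lcm(4, 4, 2) = 4.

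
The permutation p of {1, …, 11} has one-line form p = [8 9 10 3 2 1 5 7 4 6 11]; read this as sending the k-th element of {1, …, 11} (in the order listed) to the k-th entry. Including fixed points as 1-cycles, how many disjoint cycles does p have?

The cycle decomposition is (1, 8, 7, 5, 2, 9, 4, 3, 10, 6)(11), which has 2 cycles (counting 1-cycles).

2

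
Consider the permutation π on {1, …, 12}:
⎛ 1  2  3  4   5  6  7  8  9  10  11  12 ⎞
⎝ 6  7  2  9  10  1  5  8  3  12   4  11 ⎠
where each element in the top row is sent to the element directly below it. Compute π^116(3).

9

Tracing 3 → 2 → … returns to 3 after 9 steps, so 3 lies in a 9-cycle (2, 7, 5, 10, 12, 11, 4, 9, 3).
On a 9-cycle, π^9 is the identity, so π^116 = π^8 there (116 ≡ 8 mod 9).
Stepping 8 places around the cycle: 3 → 2 → 7 → 5 → 10 → 12 → 11 → 4 → 9.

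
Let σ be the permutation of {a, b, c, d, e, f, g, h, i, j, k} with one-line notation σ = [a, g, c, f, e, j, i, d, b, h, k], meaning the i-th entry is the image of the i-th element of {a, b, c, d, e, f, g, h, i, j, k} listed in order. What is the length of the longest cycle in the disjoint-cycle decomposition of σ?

4

Decomposing into disjoint cycles gives (b, g, i)(d, f, j, h); the longest has length 4.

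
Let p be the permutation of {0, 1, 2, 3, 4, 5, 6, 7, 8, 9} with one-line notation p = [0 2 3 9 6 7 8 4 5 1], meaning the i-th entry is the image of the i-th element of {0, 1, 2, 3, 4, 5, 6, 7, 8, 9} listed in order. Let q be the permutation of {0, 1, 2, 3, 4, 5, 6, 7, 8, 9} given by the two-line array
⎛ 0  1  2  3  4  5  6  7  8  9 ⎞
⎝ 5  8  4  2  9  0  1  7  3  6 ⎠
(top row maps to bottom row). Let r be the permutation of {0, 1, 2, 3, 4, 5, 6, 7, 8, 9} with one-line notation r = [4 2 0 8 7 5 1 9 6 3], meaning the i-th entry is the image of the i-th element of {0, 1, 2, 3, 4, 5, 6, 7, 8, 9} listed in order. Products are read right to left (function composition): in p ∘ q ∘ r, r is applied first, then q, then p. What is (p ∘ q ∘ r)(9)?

3

(p ∘ q ∘ r)(9) = p(q(r(9))). r(9) = 3, then q(3) = 2, then p(2) = 3, so the result is 3.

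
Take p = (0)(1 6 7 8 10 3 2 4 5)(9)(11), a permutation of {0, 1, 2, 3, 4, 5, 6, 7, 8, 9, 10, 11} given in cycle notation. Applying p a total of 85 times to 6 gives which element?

3

6 lies in the 9-cycle (1 6 7 8 10 3 2 4 5).
On a 9-cycle, p^9 is the identity, so p^85 = p^4 there (85 ≡ 4 mod 9).
Stepping 4 places around the cycle: 6 → 7 → 8 → 10 → 3.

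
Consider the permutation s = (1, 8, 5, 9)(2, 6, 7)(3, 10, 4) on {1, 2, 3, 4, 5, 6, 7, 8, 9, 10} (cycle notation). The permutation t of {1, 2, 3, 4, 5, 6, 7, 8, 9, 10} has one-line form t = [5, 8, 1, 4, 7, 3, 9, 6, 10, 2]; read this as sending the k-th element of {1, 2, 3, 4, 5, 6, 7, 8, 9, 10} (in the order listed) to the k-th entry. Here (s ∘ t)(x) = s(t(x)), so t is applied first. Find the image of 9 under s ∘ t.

(s ∘ t)(9) = s(t(9)). t(9) = 10, then s(10) = 4. So (s ∘ t)(9) = 4.

4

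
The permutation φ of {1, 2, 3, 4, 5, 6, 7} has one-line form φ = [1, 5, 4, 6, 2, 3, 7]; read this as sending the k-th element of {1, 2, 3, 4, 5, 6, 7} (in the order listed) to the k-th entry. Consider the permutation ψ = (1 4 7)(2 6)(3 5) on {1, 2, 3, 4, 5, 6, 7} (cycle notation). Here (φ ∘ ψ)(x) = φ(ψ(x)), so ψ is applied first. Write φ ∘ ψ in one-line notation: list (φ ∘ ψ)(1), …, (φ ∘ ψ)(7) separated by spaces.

6 3 2 7 4 5 1

For each element, apply ψ then φ: 1 → 4 → 6; 2 → 6 → 3; 3 → 5 → 2; 4 → 7 → 7; 5 → 3 → 4; 6 → 2 → 5; 7 → 1 → 1.
Collecting the images, φ ∘ ψ = [6 3 2 7 4 5 1].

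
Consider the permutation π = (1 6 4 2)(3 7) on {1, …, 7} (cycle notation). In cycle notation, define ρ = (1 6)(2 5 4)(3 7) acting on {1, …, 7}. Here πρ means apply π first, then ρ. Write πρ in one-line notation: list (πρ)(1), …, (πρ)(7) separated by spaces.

Chase each element through π then ρ: 1 → 6 → 1; 2 → 1 → 6; 3 → 7 → 3; 4 → 2 → 5; 5 → 5 → 4; 6 → 4 → 2; 7 → 3 → 7.
Collecting the images, πρ = [1 6 3 5 4 2 7].

1 6 3 5 4 2 7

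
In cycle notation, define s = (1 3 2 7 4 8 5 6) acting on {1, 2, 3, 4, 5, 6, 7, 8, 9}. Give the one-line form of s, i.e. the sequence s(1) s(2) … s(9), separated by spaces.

3 7 2 8 6 1 4 5 9

Reading each image from the cycles: 1→3, 2→7, 3→2, 4→8, 5→6, 6→1, 7→4, 8→5, 9→9.
Listing these in domain order gives 3 7 2 8 6 1 4 5 9.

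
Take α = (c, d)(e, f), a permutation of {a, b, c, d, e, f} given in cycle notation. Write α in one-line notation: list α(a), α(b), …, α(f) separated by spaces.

a b d c f e

Image by image: a→a, b→b, c→d, d→c, e→f, f→e.
Listing these in domain order gives a b d c f e.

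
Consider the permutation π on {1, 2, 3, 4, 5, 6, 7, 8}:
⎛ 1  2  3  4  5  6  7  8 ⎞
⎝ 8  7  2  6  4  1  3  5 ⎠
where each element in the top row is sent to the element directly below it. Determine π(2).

The entry below 2 in the array is 7, so π(2) = 7.

7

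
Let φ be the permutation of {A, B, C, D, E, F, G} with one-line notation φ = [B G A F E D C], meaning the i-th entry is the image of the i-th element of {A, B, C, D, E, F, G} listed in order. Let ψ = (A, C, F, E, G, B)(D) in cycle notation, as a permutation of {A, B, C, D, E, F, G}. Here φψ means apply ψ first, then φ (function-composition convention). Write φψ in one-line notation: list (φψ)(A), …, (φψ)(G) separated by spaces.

A B D F C E G

(φψ)(x) = φ(ψ(x)). Computing each image: φ(ψ(A)) = φ(C) = A, φ(ψ(B)) = φ(A) = B, φ(ψ(C)) = φ(F) = D, φ(ψ(D)) = φ(D) = F, φ(ψ(E)) = φ(G) = C, φ(ψ(F)) = φ(E) = E, φ(ψ(G)) = φ(B) = G.
Hence φψ = [A B D F C E G].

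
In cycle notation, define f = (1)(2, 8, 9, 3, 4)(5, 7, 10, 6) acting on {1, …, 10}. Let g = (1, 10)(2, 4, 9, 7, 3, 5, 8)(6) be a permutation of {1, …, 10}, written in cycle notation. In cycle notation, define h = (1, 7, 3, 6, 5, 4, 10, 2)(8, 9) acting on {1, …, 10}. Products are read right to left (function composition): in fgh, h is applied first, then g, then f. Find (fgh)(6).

Chase 6: h(6) = 5; g(5) = 8; f(8) = 9. Hence (fgh)(6) = 9.

9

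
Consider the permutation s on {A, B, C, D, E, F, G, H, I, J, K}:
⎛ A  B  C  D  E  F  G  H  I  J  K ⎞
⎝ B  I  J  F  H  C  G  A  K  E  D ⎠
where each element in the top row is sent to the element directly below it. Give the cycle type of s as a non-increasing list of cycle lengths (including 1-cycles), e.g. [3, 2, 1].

[10, 1]

The disjoint cycles are (A, B, I, K, D, F, C, J, E, H)(G), with lengths 10, 1 in non-increasing order.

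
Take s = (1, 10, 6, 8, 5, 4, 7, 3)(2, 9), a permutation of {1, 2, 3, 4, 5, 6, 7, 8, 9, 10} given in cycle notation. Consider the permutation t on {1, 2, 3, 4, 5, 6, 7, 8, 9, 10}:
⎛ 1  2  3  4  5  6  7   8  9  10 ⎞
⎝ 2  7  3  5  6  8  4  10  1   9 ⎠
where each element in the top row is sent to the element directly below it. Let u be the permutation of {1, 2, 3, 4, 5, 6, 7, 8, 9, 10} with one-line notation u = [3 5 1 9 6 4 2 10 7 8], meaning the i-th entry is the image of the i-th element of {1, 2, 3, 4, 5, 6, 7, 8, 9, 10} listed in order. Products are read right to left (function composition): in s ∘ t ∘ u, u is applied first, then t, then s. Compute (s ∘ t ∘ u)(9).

7

Chase 9: u(9) = 7; t(7) = 4; s(4) = 7. Hence (s ∘ t ∘ u)(9) = 7.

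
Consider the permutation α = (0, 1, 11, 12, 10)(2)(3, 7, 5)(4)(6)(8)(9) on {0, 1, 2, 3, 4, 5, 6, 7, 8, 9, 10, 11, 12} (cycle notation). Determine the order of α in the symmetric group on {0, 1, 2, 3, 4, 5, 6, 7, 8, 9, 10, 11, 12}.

The disjoint cycles have lengths 5, 3, 1, 1, 1, 1, 1.
The order is lcm(5, 3) = 15.

15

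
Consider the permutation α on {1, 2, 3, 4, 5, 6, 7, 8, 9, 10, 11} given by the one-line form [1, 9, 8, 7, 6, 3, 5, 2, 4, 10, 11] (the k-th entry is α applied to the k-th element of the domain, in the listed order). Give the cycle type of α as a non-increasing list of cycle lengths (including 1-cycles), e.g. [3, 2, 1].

The disjoint cycles are (1)(2 9 4 7 5 6 3 8)(10)(11), with lengths 8, 1, 1, 1 in non-increasing order.

[8, 1, 1, 1]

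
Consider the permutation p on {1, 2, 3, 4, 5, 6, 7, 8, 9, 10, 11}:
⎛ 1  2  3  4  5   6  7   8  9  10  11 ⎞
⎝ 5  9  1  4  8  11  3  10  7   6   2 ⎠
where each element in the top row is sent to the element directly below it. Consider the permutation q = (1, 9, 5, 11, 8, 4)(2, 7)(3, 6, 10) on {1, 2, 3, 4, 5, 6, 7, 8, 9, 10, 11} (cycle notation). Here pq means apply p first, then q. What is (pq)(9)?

2

p(9) = 7, then q(7) = 2; composing gives (pq)(9) = 2.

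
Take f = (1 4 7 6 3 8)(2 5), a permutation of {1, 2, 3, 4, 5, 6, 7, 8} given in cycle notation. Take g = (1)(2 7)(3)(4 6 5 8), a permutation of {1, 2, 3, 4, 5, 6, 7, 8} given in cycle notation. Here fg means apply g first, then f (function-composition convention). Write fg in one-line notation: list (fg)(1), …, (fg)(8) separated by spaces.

4 6 8 3 1 2 5 7

For each element, apply g then f: 1 → 1 → 4; 2 → 7 → 6; 3 → 3 → 8; 4 → 6 → 3; 5 → 8 → 1; 6 → 5 → 2; 7 → 2 → 5; 8 → 4 → 7.
So fg in one-line form is 4 6 8 3 1 2 5 7.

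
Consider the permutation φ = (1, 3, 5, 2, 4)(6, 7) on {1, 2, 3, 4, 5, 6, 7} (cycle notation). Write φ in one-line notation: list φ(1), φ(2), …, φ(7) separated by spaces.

Reading each image from the cycles: 1↦3, 2↦4, 3↦5, 4↦1, 5↦2, 6↦7, 7↦6.
So the one-line form is 3 4 5 1 2 7 6.

3 4 5 1 2 7 6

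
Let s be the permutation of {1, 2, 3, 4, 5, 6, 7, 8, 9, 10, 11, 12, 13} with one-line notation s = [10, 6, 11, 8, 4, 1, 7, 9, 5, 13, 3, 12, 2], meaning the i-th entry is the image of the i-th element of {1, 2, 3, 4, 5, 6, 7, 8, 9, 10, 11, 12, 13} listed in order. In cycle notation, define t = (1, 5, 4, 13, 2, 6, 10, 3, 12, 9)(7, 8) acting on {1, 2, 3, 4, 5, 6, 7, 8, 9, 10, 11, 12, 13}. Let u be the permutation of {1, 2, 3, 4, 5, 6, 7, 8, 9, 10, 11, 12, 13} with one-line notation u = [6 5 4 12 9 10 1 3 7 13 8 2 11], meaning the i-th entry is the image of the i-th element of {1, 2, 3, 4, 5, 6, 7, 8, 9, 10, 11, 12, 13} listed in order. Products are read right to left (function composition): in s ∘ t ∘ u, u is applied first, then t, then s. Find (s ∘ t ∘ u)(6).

Apply the permutations in order: u(6) = 10, then t(10) = 3, then s(3) = 11. So (s ∘ t ∘ u)(6) = 11.

11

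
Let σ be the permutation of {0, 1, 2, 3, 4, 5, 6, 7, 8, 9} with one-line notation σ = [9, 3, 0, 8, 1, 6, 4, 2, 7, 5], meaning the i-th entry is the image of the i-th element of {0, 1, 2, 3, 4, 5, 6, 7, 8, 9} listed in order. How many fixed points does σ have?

0

No element satisfies σ(x) = x, so there are 0 fixed points.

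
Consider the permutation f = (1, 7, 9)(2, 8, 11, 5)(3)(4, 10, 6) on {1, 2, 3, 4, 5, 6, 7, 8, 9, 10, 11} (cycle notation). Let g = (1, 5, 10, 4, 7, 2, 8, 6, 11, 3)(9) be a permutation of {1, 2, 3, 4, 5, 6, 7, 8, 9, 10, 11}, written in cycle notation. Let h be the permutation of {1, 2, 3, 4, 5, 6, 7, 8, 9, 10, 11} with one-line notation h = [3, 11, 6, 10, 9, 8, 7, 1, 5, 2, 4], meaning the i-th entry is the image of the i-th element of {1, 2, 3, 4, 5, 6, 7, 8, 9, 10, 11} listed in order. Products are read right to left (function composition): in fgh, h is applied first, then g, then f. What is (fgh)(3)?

Chase 3: h(3) = 6; g(6) = 11; f(11) = 5. Hence (fgh)(3) = 5.

5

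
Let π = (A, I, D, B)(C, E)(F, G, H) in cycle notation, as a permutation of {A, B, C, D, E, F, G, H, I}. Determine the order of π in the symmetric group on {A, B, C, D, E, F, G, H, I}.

The disjoint cycles have lengths 4, 3, 2.
The order is lcm(4, 3, 2) = 12.

12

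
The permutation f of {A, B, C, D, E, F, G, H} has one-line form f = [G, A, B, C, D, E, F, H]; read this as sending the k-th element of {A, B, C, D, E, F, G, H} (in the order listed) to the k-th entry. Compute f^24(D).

A

Tracing D → C → … returns to D after 7 steps, so D lies in a 7-cycle (A G F E D C B).
On a 7-cycle, f^7 is the identity, so f^24 = f^3 there (24 ≡ 3 mod 7).
Advancing 3 steps from D: D → C → B → A.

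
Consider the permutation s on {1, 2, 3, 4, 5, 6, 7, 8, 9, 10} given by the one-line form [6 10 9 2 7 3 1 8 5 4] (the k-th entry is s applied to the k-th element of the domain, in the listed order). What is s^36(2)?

Tracing 2 → 10 → … returns to 2 after 3 steps, so 2 lies in a 3-cycle (2 10 4).
Powers repeat with period 3 on this cycle, and 36 mod 3 = 0, so s^36(2) = s^0(2).
So s^36(2) = 2.

2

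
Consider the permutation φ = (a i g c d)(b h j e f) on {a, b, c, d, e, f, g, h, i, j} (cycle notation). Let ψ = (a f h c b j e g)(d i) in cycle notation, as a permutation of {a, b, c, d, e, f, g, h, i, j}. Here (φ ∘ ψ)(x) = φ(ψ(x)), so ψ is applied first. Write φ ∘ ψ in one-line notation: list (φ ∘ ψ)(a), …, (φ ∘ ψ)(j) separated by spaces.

b e h g c j i d a f

For each element, apply ψ then φ: a → f → b; b → j → e; c → b → h; d → i → g; e → g → c; f → h → j; g → a → i; h → c → d; i → d → a; j → e → f.
Collecting the images, φ ∘ ψ = [b e h g c j i d a f].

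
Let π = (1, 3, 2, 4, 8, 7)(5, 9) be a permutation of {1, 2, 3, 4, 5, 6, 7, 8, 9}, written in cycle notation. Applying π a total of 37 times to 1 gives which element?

1 lies in the 6-cycle (1, 3, 2, 4, 8, 7).
On a 6-cycle, π^6 is the identity, so π^37 = π^1 there (37 ≡ 1 mod 6).
Stepping 1 place around the cycle: 1 → 3.

3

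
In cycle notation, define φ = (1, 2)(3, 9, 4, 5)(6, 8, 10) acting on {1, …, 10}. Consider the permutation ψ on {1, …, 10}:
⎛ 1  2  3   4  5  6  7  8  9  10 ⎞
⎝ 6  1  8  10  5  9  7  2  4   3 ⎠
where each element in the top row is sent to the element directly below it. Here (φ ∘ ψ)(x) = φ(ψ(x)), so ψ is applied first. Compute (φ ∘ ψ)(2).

(φ ∘ ψ)(2) = φ(ψ(2)). ψ(2) = 1, then φ(1) = 2. So (φ ∘ ψ)(2) = 2.

2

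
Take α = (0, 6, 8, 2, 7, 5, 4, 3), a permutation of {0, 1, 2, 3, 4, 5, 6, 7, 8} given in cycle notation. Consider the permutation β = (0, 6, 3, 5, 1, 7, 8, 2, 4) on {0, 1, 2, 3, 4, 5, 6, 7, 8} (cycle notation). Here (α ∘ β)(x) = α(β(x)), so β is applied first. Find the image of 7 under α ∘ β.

First apply β: β(7) = 8, then α(8) = 2. Thus (α ∘ β)(7) = 2.

2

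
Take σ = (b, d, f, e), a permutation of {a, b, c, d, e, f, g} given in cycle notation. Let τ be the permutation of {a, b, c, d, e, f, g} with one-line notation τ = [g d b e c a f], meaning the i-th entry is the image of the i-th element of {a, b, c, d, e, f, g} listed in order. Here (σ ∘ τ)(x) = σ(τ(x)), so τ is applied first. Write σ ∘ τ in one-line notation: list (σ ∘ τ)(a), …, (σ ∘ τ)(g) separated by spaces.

(σ ∘ τ)(x) = σ(τ(x)). Computing each image: σ(τ(a)) = σ(g) = g, σ(τ(b)) = σ(d) = f, σ(τ(c)) = σ(b) = d, σ(τ(d)) = σ(e) = b, σ(τ(e)) = σ(c) = c, σ(τ(f)) = σ(a) = a, σ(τ(g)) = σ(f) = e.
Hence σ ∘ τ = [g f d b c a e].

g f d b c a e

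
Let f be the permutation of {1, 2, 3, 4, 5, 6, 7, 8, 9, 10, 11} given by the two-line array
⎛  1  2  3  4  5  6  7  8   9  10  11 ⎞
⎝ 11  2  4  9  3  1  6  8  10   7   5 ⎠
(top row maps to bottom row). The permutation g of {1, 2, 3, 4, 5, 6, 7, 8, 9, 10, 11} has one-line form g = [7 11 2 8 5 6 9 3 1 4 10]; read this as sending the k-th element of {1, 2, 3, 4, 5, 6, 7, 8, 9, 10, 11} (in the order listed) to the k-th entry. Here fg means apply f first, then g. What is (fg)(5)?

(fg)(5) = g(f(5)). f(5) = 3, then g(3) = 2. So (fg)(5) = 2.

2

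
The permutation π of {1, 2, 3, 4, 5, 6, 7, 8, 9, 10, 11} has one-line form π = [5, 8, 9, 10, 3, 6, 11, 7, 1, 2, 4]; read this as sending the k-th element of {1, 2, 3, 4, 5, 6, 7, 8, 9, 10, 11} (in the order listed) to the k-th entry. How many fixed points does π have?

The fixed points (elements with π(x) = x) are {6}, so there is 1.

1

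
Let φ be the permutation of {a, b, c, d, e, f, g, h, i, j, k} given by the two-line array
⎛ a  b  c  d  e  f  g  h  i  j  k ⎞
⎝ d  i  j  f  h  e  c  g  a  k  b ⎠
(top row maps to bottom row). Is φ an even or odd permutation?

In disjoint-cycle form the cycle lengths are 11.
A cycle of length ℓ contributes ℓ−1 transpositions, so φ is a product of 10 transpositions — even.

even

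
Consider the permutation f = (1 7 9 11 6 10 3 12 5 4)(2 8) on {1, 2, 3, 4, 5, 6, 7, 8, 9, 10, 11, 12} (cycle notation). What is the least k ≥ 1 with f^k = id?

The disjoint cycles have lengths 10, 2.
Since disjoint cycles commute, ord(f) = lcm(10, 2) = 10.

10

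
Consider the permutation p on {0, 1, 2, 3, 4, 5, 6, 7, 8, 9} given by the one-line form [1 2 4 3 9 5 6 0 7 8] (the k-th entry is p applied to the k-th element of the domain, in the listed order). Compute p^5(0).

Tracing 0 → 1 → … returns to 0 after 7 steps, so 0 lies in a 7-cycle (0, 1, 2, 4, 9, 8, 7).
Advancing 5 steps from 0: 0 → 1 → 2 → 4 → 9 → 8.

8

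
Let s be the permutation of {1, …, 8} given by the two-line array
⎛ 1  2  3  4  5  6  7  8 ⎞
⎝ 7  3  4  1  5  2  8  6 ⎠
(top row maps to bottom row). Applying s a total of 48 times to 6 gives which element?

8

Tracing 6 → 2 → … returns to 6 after 7 steps, so 6 lies in a 7-cycle (1, 7, 8, 6, 2, 3, 4).
Since the cycle has length 7, s^48 acts on it the same as s^6 (48 mod 7 = 6).
Stepping 6 places around the cycle: 6 → 2 → 3 → 4 → 1 → 7 → 8.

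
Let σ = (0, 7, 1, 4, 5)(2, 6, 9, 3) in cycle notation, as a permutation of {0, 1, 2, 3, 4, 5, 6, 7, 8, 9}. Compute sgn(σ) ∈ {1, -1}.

-1

The cycle lengths are 5, 4, 1.
A cycle is odd iff its length is even; σ has 1 even-length cycle, so sgn(σ) = (−1)^1 and σ is odd.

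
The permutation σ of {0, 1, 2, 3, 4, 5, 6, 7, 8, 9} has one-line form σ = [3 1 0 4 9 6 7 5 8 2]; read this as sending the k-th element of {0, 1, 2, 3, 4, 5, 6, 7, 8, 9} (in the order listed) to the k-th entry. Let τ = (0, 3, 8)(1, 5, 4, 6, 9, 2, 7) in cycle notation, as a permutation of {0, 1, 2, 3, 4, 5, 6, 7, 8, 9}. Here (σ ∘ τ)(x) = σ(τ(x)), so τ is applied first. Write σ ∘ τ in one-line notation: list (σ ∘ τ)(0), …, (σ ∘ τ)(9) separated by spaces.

4 6 5 8 7 9 2 1 3 0

(σ ∘ τ)(x) = σ(τ(x)). Computing each image: σ(τ(0)) = σ(3) = 4, σ(τ(1)) = σ(5) = 6, σ(τ(2)) = σ(7) = 5, σ(τ(3)) = σ(8) = 8, σ(τ(4)) = σ(6) = 7, σ(τ(5)) = σ(4) = 9, σ(τ(6)) = σ(9) = 2, σ(τ(7)) = σ(1) = 1, σ(τ(8)) = σ(0) = 3, σ(τ(9)) = σ(2) = 0.
Hence σ ∘ τ = [4 6 5 8 7 9 2 1 3 0].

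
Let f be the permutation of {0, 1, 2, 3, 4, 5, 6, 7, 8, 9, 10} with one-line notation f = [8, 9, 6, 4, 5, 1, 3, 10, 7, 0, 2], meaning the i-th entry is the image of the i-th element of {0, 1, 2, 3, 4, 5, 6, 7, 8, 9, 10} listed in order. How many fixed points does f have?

No element satisfies f(x) = x, so there are 0 fixed points.

0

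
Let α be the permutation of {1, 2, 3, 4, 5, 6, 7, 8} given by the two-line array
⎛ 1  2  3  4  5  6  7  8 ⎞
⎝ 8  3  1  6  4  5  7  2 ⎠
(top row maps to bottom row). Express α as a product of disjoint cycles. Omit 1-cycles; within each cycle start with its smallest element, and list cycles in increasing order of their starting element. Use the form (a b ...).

(1 8 2 3)(4 6 5)

From 1: 1 → 8 → 2 → 3 → 1, closing the cycle (1 8 2 3).
Repeating from the next unused element and collecting all non-trivial cycles gives (1 8 2 3)(4 6 5).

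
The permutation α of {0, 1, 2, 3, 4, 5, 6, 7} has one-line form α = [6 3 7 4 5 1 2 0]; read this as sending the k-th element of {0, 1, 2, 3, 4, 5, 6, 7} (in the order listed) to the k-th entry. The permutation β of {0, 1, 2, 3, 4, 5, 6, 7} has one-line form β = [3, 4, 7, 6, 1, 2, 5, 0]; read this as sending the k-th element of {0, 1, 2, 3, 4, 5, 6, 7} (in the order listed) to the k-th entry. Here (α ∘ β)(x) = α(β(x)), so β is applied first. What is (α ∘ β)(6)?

1

(α ∘ β)(6) = α(β(6)). β(6) = 5, then α(5) = 1. So (α ∘ β)(6) = 1.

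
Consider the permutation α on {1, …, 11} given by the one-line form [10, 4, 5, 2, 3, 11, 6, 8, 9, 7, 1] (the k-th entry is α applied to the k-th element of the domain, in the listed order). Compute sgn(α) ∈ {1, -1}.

1

In disjoint-cycle form the cycle lengths are 5, 2, 2, 1, 1.
A cycle of length ℓ contributes ℓ−1 transpositions, so α is a product of 4 + 1 + 1 = 6 transpositions — even.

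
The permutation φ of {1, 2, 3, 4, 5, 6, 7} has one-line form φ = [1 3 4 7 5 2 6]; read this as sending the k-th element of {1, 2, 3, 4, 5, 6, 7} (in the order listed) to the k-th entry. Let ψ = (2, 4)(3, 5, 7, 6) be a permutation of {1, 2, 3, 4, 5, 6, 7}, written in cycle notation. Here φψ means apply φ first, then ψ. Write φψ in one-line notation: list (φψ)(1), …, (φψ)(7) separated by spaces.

1 5 2 6 7 4 3

(φψ)(x) = ψ(φ(x)). Computing each image: ψ(φ(1)) = ψ(1) = 1, ψ(φ(2)) = ψ(3) = 5, ψ(φ(3)) = ψ(4) = 2, ψ(φ(4)) = ψ(7) = 6, ψ(φ(5)) = ψ(5) = 7, ψ(φ(6)) = ψ(2) = 4, ψ(φ(7)) = ψ(6) = 3.
Hence φψ = [1 5 2 6 7 4 3].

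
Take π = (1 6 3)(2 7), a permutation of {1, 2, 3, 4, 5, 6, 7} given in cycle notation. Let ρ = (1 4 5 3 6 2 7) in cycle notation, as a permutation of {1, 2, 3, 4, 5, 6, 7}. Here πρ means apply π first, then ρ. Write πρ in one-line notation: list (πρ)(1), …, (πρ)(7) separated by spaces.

2 1 4 5 3 6 7

(πρ)(x) = ρ(π(x)). Computing each image: ρ(π(1)) = ρ(6) = 2, ρ(π(2)) = ρ(7) = 1, ρ(π(3)) = ρ(1) = 4, ρ(π(4)) = ρ(4) = 5, ρ(π(5)) = ρ(5) = 3, ρ(π(6)) = ρ(3) = 6, ρ(π(7)) = ρ(2) = 7.
Hence πρ = [2 1 4 5 3 6 7].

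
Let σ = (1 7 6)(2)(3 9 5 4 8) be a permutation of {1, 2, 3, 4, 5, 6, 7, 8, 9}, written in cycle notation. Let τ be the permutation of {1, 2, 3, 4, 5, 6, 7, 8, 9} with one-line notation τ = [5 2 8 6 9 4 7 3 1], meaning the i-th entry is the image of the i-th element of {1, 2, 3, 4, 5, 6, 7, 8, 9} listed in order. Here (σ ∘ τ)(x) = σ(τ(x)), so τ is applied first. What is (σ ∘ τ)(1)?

First apply τ: τ(1) = 5, then σ(5) = 4. Thus (σ ∘ τ)(1) = 4.

4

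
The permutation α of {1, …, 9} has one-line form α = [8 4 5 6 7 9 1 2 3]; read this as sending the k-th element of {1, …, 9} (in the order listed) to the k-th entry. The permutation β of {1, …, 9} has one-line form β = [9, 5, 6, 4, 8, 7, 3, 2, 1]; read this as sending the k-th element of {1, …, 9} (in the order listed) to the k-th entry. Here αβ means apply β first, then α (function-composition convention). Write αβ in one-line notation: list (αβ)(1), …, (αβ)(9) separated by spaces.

(αβ)(x) = α(β(x)). Computing each image: α(β(1)) = α(9) = 3, α(β(2)) = α(5) = 7, α(β(3)) = α(6) = 9, α(β(4)) = α(4) = 6, α(β(5)) = α(8) = 2, α(β(6)) = α(7) = 1, α(β(7)) = α(3) = 5, α(β(8)) = α(2) = 4, α(β(9)) = α(1) = 8.
Hence αβ = [3 7 9 6 2 1 5 4 8].

3 7 9 6 2 1 5 4 8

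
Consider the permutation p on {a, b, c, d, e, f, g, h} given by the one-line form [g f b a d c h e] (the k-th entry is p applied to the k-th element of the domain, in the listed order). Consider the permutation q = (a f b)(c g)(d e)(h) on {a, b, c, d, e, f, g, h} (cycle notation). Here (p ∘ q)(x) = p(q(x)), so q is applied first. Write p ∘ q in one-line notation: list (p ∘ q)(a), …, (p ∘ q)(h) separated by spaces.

(p ∘ q)(x) = p(q(x)). Computing each image: p(q(a)) = p(f) = c, p(q(b)) = p(a) = g, p(q(c)) = p(g) = h, p(q(d)) = p(e) = d, p(q(e)) = p(d) = a, p(q(f)) = p(b) = f, p(q(g)) = p(c) = b, p(q(h)) = p(h) = e.
Hence p ∘ q = [c g h d a f b e].

c g h d a f b e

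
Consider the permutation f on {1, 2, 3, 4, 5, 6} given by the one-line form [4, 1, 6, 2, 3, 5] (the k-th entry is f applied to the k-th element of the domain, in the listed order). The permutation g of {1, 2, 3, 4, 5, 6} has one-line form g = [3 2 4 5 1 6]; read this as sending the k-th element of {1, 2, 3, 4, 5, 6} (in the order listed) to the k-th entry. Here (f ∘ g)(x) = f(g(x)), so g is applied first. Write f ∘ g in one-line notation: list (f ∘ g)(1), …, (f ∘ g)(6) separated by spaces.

Chase each element through g then f: 1 → 3 → 6; 2 → 2 → 1; 3 → 4 → 2; 4 → 5 → 3; 5 → 1 → 4; 6 → 6 → 5.
So f ∘ g in one-line form is 6 1 2 3 4 5.

6 1 2 3 4 5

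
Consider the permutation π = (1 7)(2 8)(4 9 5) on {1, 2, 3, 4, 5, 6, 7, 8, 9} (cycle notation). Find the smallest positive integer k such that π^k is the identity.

6

The cycle type of π is (3, 2, 2, 1, 1).
Since disjoint cycles commute, ord(π) = lcm(3, 2, 2) = 6.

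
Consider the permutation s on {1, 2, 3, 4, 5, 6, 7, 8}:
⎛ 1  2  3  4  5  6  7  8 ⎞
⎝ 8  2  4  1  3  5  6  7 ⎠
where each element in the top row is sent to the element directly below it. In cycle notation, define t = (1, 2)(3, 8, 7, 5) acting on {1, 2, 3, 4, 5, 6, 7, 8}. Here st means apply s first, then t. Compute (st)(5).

s(5) = 3, then t(3) = 8; composing gives (st)(5) = 8.

8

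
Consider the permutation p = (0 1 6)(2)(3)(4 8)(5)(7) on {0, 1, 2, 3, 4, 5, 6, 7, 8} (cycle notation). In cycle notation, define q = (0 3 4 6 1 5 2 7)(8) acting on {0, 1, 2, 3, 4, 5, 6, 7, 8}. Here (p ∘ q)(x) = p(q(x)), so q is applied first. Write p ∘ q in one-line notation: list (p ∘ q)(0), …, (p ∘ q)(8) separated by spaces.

(p ∘ q)(x) = p(q(x)). Computing each image: p(q(0)) = p(3) = 3, p(q(1)) = p(5) = 5, p(q(2)) = p(7) = 7, p(q(3)) = p(4) = 8, p(q(4)) = p(6) = 0, p(q(5)) = p(2) = 2, p(q(6)) = p(1) = 6, p(q(7)) = p(0) = 1, p(q(8)) = p(8) = 4.
Hence p ∘ q = [3 5 7 8 0 2 6 1 4].

3 5 7 8 0 2 6 1 4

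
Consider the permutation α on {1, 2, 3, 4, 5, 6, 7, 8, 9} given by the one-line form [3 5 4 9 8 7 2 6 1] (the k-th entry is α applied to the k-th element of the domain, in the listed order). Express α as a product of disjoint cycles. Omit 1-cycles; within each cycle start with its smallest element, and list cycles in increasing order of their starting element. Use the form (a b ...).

From 1: 1 → 3 → 4 → 9 → 1, closing the cycle (1 3 4 9).
Repeating from the next unused element and collecting all non-trivial cycles gives (1 3 4 9)(2 5 8 6 7).

(1 3 4 9)(2 5 8 6 7)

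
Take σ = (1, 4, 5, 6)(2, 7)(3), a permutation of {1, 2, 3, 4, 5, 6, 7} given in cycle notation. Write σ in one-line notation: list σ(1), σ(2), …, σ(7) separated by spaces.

4 7 3 5 6 1 2

Reading each image from the cycles: 1→4, 2→7, 3→3, 4→5, 5→6, 6→1, 7→2.
So the one-line form is 4 7 3 5 6 1 2.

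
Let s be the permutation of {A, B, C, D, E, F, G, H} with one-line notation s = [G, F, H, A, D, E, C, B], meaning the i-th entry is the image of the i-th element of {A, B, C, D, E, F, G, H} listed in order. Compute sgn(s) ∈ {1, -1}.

In disjoint-cycle form the cycle lengths are 8.
A cycle is odd iff its length is even; s has 1 even-length cycle, so sgn(s) = (−1)^1 and s is odd.

-1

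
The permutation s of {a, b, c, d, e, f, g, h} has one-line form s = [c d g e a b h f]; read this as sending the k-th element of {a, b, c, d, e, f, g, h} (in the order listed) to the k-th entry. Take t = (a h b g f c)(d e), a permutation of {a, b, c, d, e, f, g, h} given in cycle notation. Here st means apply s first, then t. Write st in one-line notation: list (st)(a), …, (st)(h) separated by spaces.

(st)(x) = t(s(x)). Computing each image: t(s(a)) = t(c) = a, t(s(b)) = t(d) = e, t(s(c)) = t(g) = f, t(s(d)) = t(e) = d, t(s(e)) = t(a) = h, t(s(f)) = t(b) = g, t(s(g)) = t(h) = b, t(s(h)) = t(f) = c.
Hence st = [a e f d h g b c].

a e f d h g b c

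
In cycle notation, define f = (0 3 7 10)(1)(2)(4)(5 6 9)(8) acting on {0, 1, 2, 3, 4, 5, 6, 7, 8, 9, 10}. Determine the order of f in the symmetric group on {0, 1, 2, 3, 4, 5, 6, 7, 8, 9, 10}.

The cycle type of f is (4, 3, 1, 1, 1, 1).
The order is lcm(4, 3) = 12.

12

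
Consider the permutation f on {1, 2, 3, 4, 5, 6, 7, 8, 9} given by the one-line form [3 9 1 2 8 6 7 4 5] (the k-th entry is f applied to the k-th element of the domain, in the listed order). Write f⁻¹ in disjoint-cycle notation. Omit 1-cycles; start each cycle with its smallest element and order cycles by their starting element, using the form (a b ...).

First write f in disjoint cycles: (1 3)(2 9 5 8 4).
Reversing each cycle (and rotating so the smallest element leads) gives f⁻¹ = (1 3)(2 4 8 5 9).

(1 3)(2 4 8 5 9)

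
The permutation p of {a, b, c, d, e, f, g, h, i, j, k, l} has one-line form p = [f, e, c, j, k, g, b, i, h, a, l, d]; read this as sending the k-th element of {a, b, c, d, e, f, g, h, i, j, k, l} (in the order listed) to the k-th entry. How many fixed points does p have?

The fixed points (elements with p(x) = x) are {c}, so there is 1.

1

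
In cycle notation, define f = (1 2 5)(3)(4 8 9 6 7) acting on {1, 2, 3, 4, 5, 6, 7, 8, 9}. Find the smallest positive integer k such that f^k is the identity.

15

The disjoint cycles have lengths 5, 3, 1.
The order is lcm(5, 3) = 15.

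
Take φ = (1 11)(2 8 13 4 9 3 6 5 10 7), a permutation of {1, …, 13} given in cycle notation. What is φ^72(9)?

9 lies in the 10-cycle (2 8 13 4 9 3 6 5 10 7).
Since the cycle has length 10, φ^72 acts on it the same as φ^2 (72 mod 10 = 2).
Stepping 2 places around the cycle: 9 → 3 → 6.

6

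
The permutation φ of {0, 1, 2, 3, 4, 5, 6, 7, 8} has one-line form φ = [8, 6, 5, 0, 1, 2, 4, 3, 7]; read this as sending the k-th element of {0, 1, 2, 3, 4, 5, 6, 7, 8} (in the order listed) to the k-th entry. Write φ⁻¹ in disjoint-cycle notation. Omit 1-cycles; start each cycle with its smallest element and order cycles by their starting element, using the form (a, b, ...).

(0, 3, 7, 8)(1, 4, 6)(2, 5)

The cycle decomposition of φ is (0, 8, 7, 3)(1, 6, 4)(2, 5).
Reversing each cycle (and rotating so the smallest element leads) gives φ⁻¹ = (0, 3, 7, 8)(1, 4, 6)(2, 5).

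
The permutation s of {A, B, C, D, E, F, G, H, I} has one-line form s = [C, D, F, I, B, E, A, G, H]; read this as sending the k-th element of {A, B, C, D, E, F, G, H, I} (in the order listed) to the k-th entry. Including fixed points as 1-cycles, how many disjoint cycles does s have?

1

The cycle decomposition is (A C F E B D I H G), which has 1 cycle (counting 1-cycles).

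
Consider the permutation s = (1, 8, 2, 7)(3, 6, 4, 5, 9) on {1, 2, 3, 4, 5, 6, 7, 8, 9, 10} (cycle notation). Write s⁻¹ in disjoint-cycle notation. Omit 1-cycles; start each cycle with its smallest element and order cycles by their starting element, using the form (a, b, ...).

(1, 7, 2, 8)(3, 9, 5, 4, 6)

Inverting a permutation written in cycle notation just reverses the order within every cycle.
After reversing and putting each cycle's least element first, s⁻¹ = (1, 7, 2, 8)(3, 9, 5, 4, 6).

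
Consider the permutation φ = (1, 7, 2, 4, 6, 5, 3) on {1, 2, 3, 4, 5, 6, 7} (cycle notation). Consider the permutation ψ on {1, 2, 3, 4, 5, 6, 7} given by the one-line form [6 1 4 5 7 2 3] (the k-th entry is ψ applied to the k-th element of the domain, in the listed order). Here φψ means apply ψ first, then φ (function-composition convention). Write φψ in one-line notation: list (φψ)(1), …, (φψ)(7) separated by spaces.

For each element, apply ψ then φ: 1 → 6 → 5; 2 → 1 → 7; 3 → 4 → 6; 4 → 5 → 3; 5 → 7 → 2; 6 → 2 → 4; 7 → 3 → 1.
Collecting the images, φψ = [5 7 6 3 2 4 1].

5 7 6 3 2 4 1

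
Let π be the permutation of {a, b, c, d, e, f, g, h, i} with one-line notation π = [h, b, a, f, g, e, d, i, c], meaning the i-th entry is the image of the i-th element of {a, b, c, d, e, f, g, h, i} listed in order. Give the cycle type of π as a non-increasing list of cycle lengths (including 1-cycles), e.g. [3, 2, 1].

The disjoint cycles are (a, h, i, c)(b)(d, f, e, g), with lengths 4, 4, 1 in non-increasing order.

[4, 4, 1]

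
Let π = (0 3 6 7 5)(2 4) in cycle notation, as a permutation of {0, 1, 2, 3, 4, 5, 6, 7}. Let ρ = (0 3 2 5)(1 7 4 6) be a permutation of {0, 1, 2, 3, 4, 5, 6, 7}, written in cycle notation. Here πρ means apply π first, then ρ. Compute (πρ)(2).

6

First apply π: π(2) = 4, then ρ(4) = 6. Thus (πρ)(2) = 6.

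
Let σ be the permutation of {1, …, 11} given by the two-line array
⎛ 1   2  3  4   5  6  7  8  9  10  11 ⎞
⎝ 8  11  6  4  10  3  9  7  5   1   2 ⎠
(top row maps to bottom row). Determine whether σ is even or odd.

odd

In disjoint-cycle form the cycle lengths are 6, 2, 2, 1.
A cycle of length ℓ contributes ℓ−1 transpositions, so σ is a product of 5 + 1 + 1 = 7 transpositions — odd.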